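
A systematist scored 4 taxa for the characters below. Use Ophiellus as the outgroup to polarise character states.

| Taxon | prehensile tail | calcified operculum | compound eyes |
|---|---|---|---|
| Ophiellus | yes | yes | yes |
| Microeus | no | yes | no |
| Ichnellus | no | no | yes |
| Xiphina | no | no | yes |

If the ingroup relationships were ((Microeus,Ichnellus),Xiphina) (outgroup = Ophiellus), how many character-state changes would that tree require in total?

4

Map each character onto ((Microeus,Ichnellus),Xiphina) (rooted by Ophiellus) and count the minimum state changes it requires (Fitch parsimony):
prehensile tail: 1; calcified operculum: 2; compound eyes: 1.
Total tree length = 4.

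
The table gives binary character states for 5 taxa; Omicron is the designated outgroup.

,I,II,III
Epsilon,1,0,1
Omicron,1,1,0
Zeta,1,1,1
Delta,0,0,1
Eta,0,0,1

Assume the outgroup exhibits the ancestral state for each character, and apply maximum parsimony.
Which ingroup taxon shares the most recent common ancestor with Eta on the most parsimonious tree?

Delta

Character polarity is set by the outgroup: the derived state is whichever differs from the outgroup's state, so for I, II the derived state is '0', and for the remaining characters it is '1'.
I: derived state '0' in Delta and Eta only — synapomorphy for {Delta, Eta}.
II (derived state '0') is shared by Delta, Epsilon, and Eta — a synapomorphy uniting that clade.
All ingroup taxa share the derived state '1' for III; it defines the ingroup but does not resolve relationships within it.
Most parsimonious ingroup topology: (((Eta,Delta),Epsilon),Zeta).
Eta and Delta form a cherry on this tree, so they are sister taxa.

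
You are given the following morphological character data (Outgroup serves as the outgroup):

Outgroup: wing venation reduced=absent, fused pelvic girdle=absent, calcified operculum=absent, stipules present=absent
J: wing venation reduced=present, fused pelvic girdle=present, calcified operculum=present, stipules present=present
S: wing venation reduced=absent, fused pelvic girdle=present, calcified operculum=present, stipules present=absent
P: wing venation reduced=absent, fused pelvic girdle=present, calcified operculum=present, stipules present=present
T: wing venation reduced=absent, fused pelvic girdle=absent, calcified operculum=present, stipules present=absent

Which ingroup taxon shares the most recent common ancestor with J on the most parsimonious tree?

P

The outgroup has state 'absent' for every character, so 'present' is the derived state throughout.
wing venation reduced: derived state 'present' in J only — an autapomorphy, so it tells us nothing about relationships among taxa.
fused pelvic girdle: derived state 'present' in J, P, and S only — synapomorphy for {J, P, S}.
calcified operculum (derived state 'present') is shared by all ingroup taxa — unites the whole ingroup.
stipules present (derived state 'present') is shared by J and P — a synapomorphy uniting that clade.
Most parsimonious ingroup topology: (((J,P),S),T).
J and P form a cherry on this tree, so they are sister taxa.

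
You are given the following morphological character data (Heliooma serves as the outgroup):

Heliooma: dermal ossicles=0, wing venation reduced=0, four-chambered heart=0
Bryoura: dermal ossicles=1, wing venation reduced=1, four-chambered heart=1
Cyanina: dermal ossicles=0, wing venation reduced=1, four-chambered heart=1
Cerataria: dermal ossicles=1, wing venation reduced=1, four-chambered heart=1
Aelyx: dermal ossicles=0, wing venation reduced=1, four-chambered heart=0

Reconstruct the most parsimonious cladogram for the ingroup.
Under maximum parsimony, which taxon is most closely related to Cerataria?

The outgroup has state '0' for every character, so '1' is the derived state throughout.
dermal ossicles: derived state '1' in Bryoura and Cerataria only — synapomorphy for {Bryoura, Cerataria}.
All ingroup taxa share the derived state '1' for wing venation reduced; it defines the ingroup but does not resolve relationships within it.
four-chambered heart (derived state '1') is shared by Bryoura, Cerataria, and Cyanina — a synapomorphy uniting that clade.
Most parsimonious ingroup topology: (((Bryoura,Cerataria),Cyanina),Aelyx).
Cerataria and Bryoura form a cherry on this tree, so they are sister taxa.

Bryoura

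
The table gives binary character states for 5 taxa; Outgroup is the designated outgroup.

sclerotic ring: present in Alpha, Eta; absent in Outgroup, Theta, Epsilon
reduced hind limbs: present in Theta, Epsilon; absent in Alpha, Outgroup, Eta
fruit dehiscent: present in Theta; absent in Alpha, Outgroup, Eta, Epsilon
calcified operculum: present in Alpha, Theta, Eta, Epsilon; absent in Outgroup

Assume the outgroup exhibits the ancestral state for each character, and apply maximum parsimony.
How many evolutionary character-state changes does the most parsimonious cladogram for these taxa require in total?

4

The outgroup has state 'absent' for every character, so 'present' is the derived state throughout.
sclerotic ring: derived state 'present' in Alpha and Eta only — synapomorphy for {Alpha, Eta}.
reduced hind limbs (derived state 'present') is shared by Epsilon and Theta — a synapomorphy uniting that clade.
fruit dehiscent (derived state 'present') is unique to Theta (autapomorphy; uninformative for grouping).
All ingroup taxa share the derived state 'present' for calcified operculum; it defines the ingroup but does not resolve relationships within it.
Most parsimonious ingroup topology: ((Eta,Alpha),(Epsilon,Theta)).
Changes per character on this tree: sclerotic ring: 1; reduced hind limbs: 1; fruit dehiscent: 1; calcified operculum: 1.
Total = 4.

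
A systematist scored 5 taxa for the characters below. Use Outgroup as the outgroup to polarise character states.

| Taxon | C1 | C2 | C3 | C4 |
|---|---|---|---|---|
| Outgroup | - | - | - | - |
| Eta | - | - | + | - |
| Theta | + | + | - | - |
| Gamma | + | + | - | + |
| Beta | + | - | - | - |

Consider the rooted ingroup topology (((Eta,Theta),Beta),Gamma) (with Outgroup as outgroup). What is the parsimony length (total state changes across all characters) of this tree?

Map each character onto (((Eta,Theta),Beta),Gamma) (rooted by Outgroup) and count the minimum state changes it requires (Fitch parsimony):
C1: 2; C2: 2; C3: 1; C4: 1.
Total tree length = 6.

6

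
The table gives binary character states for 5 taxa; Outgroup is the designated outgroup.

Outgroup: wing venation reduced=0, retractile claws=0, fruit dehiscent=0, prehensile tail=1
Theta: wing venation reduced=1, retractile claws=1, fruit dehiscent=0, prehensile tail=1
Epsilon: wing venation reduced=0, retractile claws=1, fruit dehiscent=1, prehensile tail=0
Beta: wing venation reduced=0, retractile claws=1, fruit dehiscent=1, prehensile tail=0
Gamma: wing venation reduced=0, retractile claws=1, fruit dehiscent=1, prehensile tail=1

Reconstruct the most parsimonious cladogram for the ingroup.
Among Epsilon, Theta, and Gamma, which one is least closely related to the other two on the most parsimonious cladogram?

Character polarity is set by the outgroup: the derived state is whichever differs from the outgroup's state, so for prehensile tail the derived state is '0', and for the remaining characters it is '1'.
wing venation reduced: derived state '1' in Theta only — an autapomorphy, so it tells us nothing about relationships among taxa.
All ingroup taxa share the derived state '1' for retractile claws; it defines the ingroup but does not resolve relationships within it.
fruit dehiscent (derived state '1') is shared by Beta, Epsilon, and Gamma — a synapomorphy uniting that clade.
Only Beta and Epsilon show the derived state '0' for prehensile tail, supporting them as a clade.
Most parsimonious ingroup topology: (Theta,((Epsilon,Beta),Gamma)).
Gamma and Epsilon share a more recent common ancestor with each other than either does with Theta, so Theta is the least closely related of the three.

Theta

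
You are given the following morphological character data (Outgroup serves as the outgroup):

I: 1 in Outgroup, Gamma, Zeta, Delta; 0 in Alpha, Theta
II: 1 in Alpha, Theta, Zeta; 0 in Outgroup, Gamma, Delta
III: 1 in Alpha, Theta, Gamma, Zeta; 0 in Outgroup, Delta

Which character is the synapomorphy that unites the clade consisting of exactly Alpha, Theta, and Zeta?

II

Character polarity is set by the outgroup: the derived state is whichever differs from the outgroup's state, so for I the derived state is '0', and for the remaining characters it is '1'.
I: derived state '0' in Alpha and Theta only — synapomorphy for {Alpha, Theta}.
II (derived state '1') is shared by Alpha, Theta, and Zeta — a synapomorphy uniting that clade.
Only Alpha, Gamma, Theta, and Zeta show the derived state '1' for III, supporting them as a clade.
Most parsimonious ingroup topology: ((((Alpha,Theta),Zeta),Gamma),Delta).
The clade {Alpha, Theta, Zeta} is supported by II: its derived state '1' occurs in exactly those taxa and in no other taxon (including the outgroup).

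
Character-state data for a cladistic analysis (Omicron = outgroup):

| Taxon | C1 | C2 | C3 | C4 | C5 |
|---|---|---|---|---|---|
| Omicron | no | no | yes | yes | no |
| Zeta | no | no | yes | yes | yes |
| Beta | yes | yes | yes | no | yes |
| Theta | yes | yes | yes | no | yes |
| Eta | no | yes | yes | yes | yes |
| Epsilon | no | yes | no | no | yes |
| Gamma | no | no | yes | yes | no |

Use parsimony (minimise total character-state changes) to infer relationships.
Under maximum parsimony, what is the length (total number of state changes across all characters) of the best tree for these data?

Character polarity is set by the outgroup: the derived state is whichever differs from the outgroup's state, so for C3, C4 the derived state is 'no', and for the remaining characters it is 'yes'.
C1: derived state 'yes' in Beta and Theta only — synapomorphy for {Beta, Theta}.
C2: derived state 'yes' in Beta, Epsilon, Eta, and Theta only — synapomorphy for {Beta, Epsilon, Eta, Theta}.
C3 (derived state 'no') is unique to Epsilon (autapomorphy; uninformative for grouping).
C4: derived state 'no' in Beta, Epsilon, and Theta only — synapomorphy for {Beta, Epsilon, Theta}.
C5: derived state 'yes' in Beta, Epsilon, Eta, Theta, and Zeta only — synapomorphy for {Beta, Epsilon, Eta, Theta, Zeta}.
Most parsimonious ingroup topology: ((Zeta,(((Beta,Theta),Epsilon),Eta)),Gamma).
Changes per character on this tree: C1: 1; C2: 1; C3: 1; C4: 1; C5: 1.
Total = 5.

5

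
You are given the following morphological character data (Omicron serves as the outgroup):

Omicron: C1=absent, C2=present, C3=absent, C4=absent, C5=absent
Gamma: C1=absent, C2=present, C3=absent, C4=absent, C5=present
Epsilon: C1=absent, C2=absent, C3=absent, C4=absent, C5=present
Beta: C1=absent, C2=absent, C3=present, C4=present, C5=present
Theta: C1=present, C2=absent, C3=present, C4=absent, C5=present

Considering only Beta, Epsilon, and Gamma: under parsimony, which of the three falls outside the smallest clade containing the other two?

Character polarity is set by the outgroup: the derived state is whichever differs from the outgroup's state, so for C2 the derived state is 'absent', and for the remaining characters it is 'present'.
C1 (derived state 'present') is unique to Theta (autapomorphy; uninformative for grouping).
C2 (derived state 'absent') is shared by Beta, Epsilon, and Theta — a synapomorphy uniting that clade.
Only Beta and Theta show the derived state 'present' for C3, supporting them as a clade.
C4 (derived state 'present') is unique to Beta (autapomorphy; uninformative for grouping).
All ingroup taxa share the derived state 'present' for C5; it defines the ingroup but does not resolve relationships within it.
Most parsimonious ingroup topology: (Gamma,(Epsilon,(Beta,Theta))).
Epsilon and Beta share a more recent common ancestor with each other than either does with Gamma, so Gamma is the least closely related of the three.

Gamma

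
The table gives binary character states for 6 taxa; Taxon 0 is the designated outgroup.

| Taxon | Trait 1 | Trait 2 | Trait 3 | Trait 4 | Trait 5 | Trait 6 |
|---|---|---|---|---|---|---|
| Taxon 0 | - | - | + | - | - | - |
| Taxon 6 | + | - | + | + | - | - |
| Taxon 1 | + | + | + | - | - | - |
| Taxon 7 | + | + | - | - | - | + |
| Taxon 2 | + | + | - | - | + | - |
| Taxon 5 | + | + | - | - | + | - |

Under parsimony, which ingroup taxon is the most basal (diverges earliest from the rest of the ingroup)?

Character polarity is set by the outgroup: the derived state is whichever differs from the outgroup's state, so for Trait 3 the derived state is '-', and for the remaining characters it is '+'.
All ingroup taxa share the derived state '+' for Trait 1; it defines the ingroup but does not resolve relationships within it.
Trait 2 (derived state '+') is shared by Taxon 1, Taxon 2, Taxon 5, and Taxon 7 — a synapomorphy uniting that clade.
Only Taxon 2, Taxon 5, and Taxon 7 show the derived state '-' for Trait 3, supporting them as a clade.
Trait 4 (derived state '+') is unique to Taxon 6 (autapomorphy; uninformative for grouping).
Trait 5: derived state '+' in Taxon 2 and Taxon 5 only — synapomorphy for {Taxon 2, Taxon 5}.
Trait 6: derived state '+' in Taxon 7 only — an autapomorphy, so it tells us nothing about relationships among taxa.
Most parsimonious ingroup topology: (Taxon 6,(Taxon 1,(Taxon 7,(Taxon 2,Taxon 5)))).
Taxon 6 is sister to the clade containing all other ingroup taxa, so it is the earliest-diverging (most basal) ingroup lineage.

Taxon 6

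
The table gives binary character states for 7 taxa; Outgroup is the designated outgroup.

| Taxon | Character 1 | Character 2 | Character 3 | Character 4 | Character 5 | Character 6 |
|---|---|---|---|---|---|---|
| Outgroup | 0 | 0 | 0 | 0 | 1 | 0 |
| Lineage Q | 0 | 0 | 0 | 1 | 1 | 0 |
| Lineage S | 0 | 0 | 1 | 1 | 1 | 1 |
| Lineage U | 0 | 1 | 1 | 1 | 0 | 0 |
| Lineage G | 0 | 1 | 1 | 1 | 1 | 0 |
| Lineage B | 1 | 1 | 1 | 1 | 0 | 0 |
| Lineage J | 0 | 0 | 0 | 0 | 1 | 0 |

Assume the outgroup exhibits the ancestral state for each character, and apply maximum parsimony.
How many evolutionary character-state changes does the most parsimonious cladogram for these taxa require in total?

6

Character polarity is set by the outgroup: the derived state is whichever differs from the outgroup's state, so for Character 5 the derived state is '0', and for the remaining characters it is '1'.
Character 1: derived state '1' in Lineage B only — an autapomorphy, so it tells us nothing about relationships among taxa.
Character 2 (derived state '1') is shared by Lineage B, Lineage G, and Lineage U — a synapomorphy uniting that clade.
Character 3 (derived state '1') is shared by Lineage B, Lineage G, Lineage S, and Lineage U — a synapomorphy uniting that clade.
Character 4 (derived state '1') is shared by Lineage B, Lineage G, Lineage Q, Lineage S, and Lineage U — a synapomorphy uniting that clade.
Character 5 (derived state '0') is shared by Lineage B and Lineage U — a synapomorphy uniting that clade.
Character 6 (derived state '1') is unique to Lineage S (autapomorphy; uninformative for grouping).
Most parsimonious ingroup topology: ((Lineage Q,(Lineage S,((Lineage U,Lineage B),Lineage G))),Lineage J).
Changes per character on this tree: Character 1: 1; Character 2: 1; Character 3: 1; Character 4: 1; Character 5: 1; Character 6: 1.
Total = 6.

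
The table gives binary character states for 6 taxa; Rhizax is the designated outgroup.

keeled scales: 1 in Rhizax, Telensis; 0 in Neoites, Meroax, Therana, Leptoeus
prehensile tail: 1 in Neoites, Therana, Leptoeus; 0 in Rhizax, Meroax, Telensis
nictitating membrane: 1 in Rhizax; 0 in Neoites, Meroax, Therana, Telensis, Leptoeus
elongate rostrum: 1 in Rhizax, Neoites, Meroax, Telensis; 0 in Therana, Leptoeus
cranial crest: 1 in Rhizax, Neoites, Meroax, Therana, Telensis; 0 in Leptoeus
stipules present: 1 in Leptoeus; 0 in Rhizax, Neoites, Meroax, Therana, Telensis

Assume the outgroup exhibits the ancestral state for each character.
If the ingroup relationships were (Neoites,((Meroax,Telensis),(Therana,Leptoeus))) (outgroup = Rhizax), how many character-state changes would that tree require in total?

8

Map each character onto (Neoites,((Meroax,Telensis),(Therana,Leptoeus))) (rooted by Rhizax) and count the minimum state changes it requires (Fitch parsimony):
keeled scales: 2; prehensile tail: 2; nictitating membrane: 1; elongate rostrum: 1; cranial crest: 1; stipules present: 1.
Total tree length = 8.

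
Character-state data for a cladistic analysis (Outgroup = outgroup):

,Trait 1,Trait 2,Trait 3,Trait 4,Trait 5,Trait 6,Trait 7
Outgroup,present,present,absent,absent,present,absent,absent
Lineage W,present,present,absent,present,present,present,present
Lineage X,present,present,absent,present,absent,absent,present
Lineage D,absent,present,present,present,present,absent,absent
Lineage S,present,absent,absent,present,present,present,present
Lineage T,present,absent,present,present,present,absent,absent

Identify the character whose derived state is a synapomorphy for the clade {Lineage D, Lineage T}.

Character polarity is set by the outgroup: the derived state is whichever differs from the outgroup's state, so for Trait 1, Trait 2, Trait 5 the derived state is 'absent', and for the remaining characters it is 'present'.
Trait 1: derived state 'absent' in Lineage D only — an autapomorphy, so it tells us nothing about relationships among taxa.
Trait 2 (state 'absent') occurs in Lineage S and Lineage T but conflicts with the nesting implied by the other characters — most parsimoniously interpreted as homoplasy.
Trait 3: derived state 'present' in Lineage D and Lineage T only — synapomorphy for {Lineage D, Lineage T}.
Trait 4 (derived state 'present') is shared by all ingroup taxa — unites the whole ingroup.
Trait 5: derived state 'absent' in Lineage X only — an autapomorphy, so it tells us nothing about relationships among taxa.
Trait 6: derived state 'present' in Lineage S and Lineage W only — synapomorphy for {Lineage S, Lineage W}.
Trait 7 (derived state 'present') is shared by Lineage S, Lineage W, and Lineage X — a synapomorphy uniting that clade.
Most parsimonious ingroup topology: (((Lineage W,Lineage S),Lineage X),(Lineage D,Lineage T)).
The clade {Lineage D, Lineage T} is supported by Trait 3: its derived state 'present' occurs in exactly those taxa and in no other taxon (including the outgroup).

Trait 3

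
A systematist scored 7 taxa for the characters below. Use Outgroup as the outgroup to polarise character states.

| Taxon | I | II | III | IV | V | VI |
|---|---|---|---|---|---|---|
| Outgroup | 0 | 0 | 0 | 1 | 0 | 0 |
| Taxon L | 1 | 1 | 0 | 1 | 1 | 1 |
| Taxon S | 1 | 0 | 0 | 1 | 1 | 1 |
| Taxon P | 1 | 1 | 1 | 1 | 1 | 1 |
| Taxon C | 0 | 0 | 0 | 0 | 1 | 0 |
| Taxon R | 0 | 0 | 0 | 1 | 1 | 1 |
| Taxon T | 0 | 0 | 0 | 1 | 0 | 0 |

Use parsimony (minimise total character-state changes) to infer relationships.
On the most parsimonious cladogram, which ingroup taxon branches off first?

Taxon T

Character polarity is set by the outgroup: the derived state is whichever differs from the outgroup's state, so for IV the derived state is '0', and for the remaining characters it is '1'.
I: derived state '1' in Taxon L, Taxon P, and Taxon S only — synapomorphy for {Taxon L, Taxon P, Taxon S}.
II (derived state '1') is shared by Taxon L and Taxon P — a synapomorphy uniting that clade.
III: derived state '1' in Taxon P only — an autapomorphy, so it tells us nothing about relationships among taxa.
IV: derived state '0' in Taxon C only — an autapomorphy, so it tells us nothing about relationships among taxa.
Only Taxon C, Taxon L, Taxon P, Taxon R, and Taxon S show the derived state '1' for V, supporting them as a clade.
Only Taxon L, Taxon P, Taxon R, and Taxon S show the derived state '1' for VI, supporting them as a clade.
Most parsimonious ingroup topology: (((((Taxon L,Taxon P),Taxon S),Taxon R),Taxon C),Taxon T).
Taxon T is sister to the clade containing all other ingroup taxa, so it is the earliest-diverging (most basal) ingroup lineage.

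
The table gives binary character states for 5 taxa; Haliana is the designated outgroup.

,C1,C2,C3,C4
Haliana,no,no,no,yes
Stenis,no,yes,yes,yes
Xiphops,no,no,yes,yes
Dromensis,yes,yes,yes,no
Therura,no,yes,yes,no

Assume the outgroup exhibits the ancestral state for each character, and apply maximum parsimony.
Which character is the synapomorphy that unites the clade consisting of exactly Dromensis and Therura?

Character polarity is set by the outgroup: the derived state is whichever differs from the outgroup's state, so for C4 the derived state is 'no', and for the remaining characters it is 'yes'.
C1 (derived state 'yes') is unique to Dromensis (autapomorphy; uninformative for grouping).
C2 (derived state 'yes') is shared by Dromensis, Stenis, and Therura — a synapomorphy uniting that clade.
C3 (derived state 'yes') is shared by all ingroup taxa — unites the whole ingroup.
C4 (derived state 'no') is shared by Dromensis and Therura — a synapomorphy uniting that clade.
Most parsimonious ingroup topology: ((Stenis,(Dromensis,Therura)),Xiphops).
The clade {Dromensis, Therura} is supported by C4: its derived state 'no' occurs in exactly those taxa and in no other taxon (including the outgroup).

C4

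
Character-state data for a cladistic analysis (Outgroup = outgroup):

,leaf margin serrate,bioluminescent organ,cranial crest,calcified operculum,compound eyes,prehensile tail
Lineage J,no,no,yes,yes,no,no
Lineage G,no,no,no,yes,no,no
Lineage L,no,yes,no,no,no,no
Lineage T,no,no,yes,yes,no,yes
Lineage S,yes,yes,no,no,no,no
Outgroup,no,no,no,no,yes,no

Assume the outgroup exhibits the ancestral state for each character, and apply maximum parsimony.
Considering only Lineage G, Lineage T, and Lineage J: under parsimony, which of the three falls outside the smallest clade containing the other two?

Character polarity is set by the outgroup: the derived state is whichever differs from the outgroup's state, so for compound eyes the derived state is 'no', and for the remaining characters it is 'yes'.
leaf margin serrate (derived state 'yes') is unique to Lineage S (autapomorphy; uninformative for grouping).
bioluminescent organ: derived state 'yes' in Lineage L and Lineage S only — synapomorphy for {Lineage L, Lineage S}.
cranial crest: derived state 'yes' in Lineage J and Lineage T only — synapomorphy for {Lineage J, Lineage T}.
calcified operculum (derived state 'yes') is shared by Lineage G, Lineage J, and Lineage T — a synapomorphy uniting that clade.
All ingroup taxa share the derived state 'no' for compound eyes; it defines the ingroup but does not resolve relationships within it.
prehensile tail (derived state 'yes') is unique to Lineage T (autapomorphy; uninformative for grouping).
Most parsimonious ingroup topology: ((Lineage S,Lineage L),((Lineage T,Lineage J),Lineage G)).
Lineage J and Lineage T share a more recent common ancestor with each other than either does with Lineage G, so Lineage G is the least closely related of the three.

Lineage G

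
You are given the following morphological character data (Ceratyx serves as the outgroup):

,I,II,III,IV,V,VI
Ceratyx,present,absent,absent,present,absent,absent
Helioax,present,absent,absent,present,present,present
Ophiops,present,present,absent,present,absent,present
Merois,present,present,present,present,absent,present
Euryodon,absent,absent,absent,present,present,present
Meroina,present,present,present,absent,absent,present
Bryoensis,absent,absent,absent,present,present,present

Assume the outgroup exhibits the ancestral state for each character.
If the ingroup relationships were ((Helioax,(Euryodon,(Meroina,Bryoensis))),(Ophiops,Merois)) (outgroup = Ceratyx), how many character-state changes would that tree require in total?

Map each character onto ((Helioax,(Euryodon,(Meroina,Bryoensis))),(Ophiops,Merois)) (rooted by Ceratyx) and count the minimum state changes it requires (Fitch parsimony):
I: 2; II: 2; III: 2; IV: 1; V: 2; VI: 1.
Total tree length = 10.

10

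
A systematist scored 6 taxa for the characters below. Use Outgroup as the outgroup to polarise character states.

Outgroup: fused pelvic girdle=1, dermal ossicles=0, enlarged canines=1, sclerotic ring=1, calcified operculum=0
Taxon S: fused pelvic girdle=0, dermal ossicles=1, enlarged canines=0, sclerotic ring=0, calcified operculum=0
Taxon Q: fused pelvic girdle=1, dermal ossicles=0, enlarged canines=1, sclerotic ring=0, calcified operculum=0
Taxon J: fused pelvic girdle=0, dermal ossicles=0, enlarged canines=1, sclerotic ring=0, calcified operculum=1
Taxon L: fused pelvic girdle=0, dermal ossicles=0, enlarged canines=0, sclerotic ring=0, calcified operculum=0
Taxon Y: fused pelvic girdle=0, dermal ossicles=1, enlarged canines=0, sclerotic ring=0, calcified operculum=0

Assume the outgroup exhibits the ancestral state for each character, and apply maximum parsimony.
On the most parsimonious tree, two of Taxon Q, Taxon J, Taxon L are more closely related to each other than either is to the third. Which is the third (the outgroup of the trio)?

Taxon Q

Character polarity is set by the outgroup: the derived state is whichever differs from the outgroup's state, so for fused pelvic girdle, enlarged canines, sclerotic ring the derived state is '0', and for the remaining characters it is '1'.
Only Taxon J, Taxon L, Taxon S, and Taxon Y show the derived state '0' for fused pelvic girdle, supporting them as a clade.
dermal ossicles (derived state '1') is shared by Taxon S and Taxon Y — a synapomorphy uniting that clade.
enlarged canines (derived state '0') is shared by Taxon L, Taxon S, and Taxon Y — a synapomorphy uniting that clade.
All ingroup taxa share the derived state '0' for sclerotic ring; it defines the ingroup but does not resolve relationships within it.
calcified operculum: derived state '1' in Taxon J only — an autapomorphy, so it tells us nothing about relationships among taxa.
Most parsimonious ingroup topology: ((((Taxon S,Taxon Y),Taxon L),Taxon J),Taxon Q).
Taxon J and Taxon L share a more recent common ancestor with each other than either does with Taxon Q, so Taxon Q is the least closely related of the three.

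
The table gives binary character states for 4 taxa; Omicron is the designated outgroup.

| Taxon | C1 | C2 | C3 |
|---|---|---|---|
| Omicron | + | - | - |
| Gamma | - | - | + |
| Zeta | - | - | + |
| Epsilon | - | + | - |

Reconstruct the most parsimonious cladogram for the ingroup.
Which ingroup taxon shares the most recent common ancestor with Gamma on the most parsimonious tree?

Character polarity is set by the outgroup: the derived state is whichever differs from the outgroup's state, so for C1 the derived state is '-', and for the remaining characters it is '+'.
All ingroup taxa share the derived state '-' for C1; it defines the ingroup but does not resolve relationships within it.
C2 (derived state '+') is unique to Epsilon (autapomorphy; uninformative for grouping).
C3: derived state '+' in Gamma and Zeta only — synapomorphy for {Gamma, Zeta}.
Most parsimonious ingroup topology: ((Gamma,Zeta),Epsilon).
Gamma and Zeta form a cherry on this tree, so they are sister taxa.

Zeta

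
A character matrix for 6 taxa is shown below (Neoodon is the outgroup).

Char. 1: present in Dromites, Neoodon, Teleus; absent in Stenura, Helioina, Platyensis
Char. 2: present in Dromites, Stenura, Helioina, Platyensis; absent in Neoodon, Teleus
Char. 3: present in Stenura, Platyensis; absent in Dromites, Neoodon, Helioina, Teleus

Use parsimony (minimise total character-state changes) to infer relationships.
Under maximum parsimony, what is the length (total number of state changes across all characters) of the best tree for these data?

3

Character polarity is set by the outgroup: the derived state is whichever differs from the outgroup's state, so for Char. 1 the derived state is 'absent', and for the remaining characters it is 'present'.
Char. 1: derived state 'absent' in Helioina, Platyensis, and Stenura only — synapomorphy for {Helioina, Platyensis, Stenura}.
Char. 2: derived state 'present' in Dromites, Helioina, Platyensis, and Stenura only — synapomorphy for {Dromites, Helioina, Platyensis, Stenura}.
Char. 3 (derived state 'present') is shared by Platyensis and Stenura — a synapomorphy uniting that clade.
Most parsimonious ingroup topology: ((((Stenura,Platyensis),Helioina),Dromites),Teleus).
Changes per character on this tree: Char. 1: 1; Char. 2: 1; Char. 3: 1.
Total = 3.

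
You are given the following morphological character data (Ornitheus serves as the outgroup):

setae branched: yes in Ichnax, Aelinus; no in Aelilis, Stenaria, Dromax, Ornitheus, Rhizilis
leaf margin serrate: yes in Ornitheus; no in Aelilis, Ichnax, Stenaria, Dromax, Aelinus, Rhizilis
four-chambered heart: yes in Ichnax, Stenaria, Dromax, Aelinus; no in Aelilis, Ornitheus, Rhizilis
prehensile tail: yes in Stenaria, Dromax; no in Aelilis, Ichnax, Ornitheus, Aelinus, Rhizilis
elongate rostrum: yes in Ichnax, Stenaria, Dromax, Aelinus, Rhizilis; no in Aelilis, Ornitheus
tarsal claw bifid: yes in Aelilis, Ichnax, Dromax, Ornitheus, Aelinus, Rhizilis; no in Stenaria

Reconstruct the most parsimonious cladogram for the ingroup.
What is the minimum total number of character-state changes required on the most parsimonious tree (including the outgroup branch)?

6

Character polarity is set by the outgroup: the derived state is whichever differs from the outgroup's state, so for leaf margin serrate, tarsal claw bifid the derived state is 'no', and for the remaining characters it is 'yes'.
Only Aelinus and Ichnax show the derived state 'yes' for setae branched, supporting them as a clade.
All ingroup taxa share the derived state 'no' for leaf margin serrate; it defines the ingroup but does not resolve relationships within it.
four-chambered heart: derived state 'yes' in Aelinus, Dromax, Ichnax, and Stenaria only — synapomorphy for {Aelinus, Dromax, Ichnax, Stenaria}.
prehensile tail: derived state 'yes' in Dromax and Stenaria only — synapomorphy for {Dromax, Stenaria}.
Only Aelinus, Dromax, Ichnax, Rhizilis, and Stenaria show the derived state 'yes' for elongate rostrum, supporting them as a clade.
tarsal claw bifid: derived state 'no' in Stenaria only — an autapomorphy, so it tells us nothing about relationships among taxa.
Most parsimonious ingroup topology: ((((Dromax,Stenaria),(Ichnax,Aelinus)),Rhizilis),Aelilis).
Changes per character on this tree: setae branched: 1; leaf margin serrate: 1; four-chambered heart: 1; prehensile tail: 1; elongate rostrum: 1; tarsal claw bifid: 1.
Total = 6.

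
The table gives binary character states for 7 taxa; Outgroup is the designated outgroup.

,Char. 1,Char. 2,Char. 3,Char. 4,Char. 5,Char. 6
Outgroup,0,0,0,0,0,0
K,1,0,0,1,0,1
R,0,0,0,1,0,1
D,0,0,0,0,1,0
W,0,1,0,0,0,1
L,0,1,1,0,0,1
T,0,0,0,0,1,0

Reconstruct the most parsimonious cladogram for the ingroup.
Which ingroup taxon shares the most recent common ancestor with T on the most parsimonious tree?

D

The outgroup has state '0' for every character, so '1' is the derived state throughout.
Char. 1: derived state '1' in K only — an autapomorphy, so it tells us nothing about relationships among taxa.
Char. 2 (derived state '1') is shared by L and W — a synapomorphy uniting that clade.
Char. 3 (derived state '1') is unique to L (autapomorphy; uninformative for grouping).
Char. 4: derived state '1' in K and R only — synapomorphy for {K, R}.
Char. 5 (derived state '1') is shared by D and T — a synapomorphy uniting that clade.
Only K, L, R, and W show the derived state '1' for Char. 6, supporting them as a clade.
Most parsimonious ingroup topology: (((K,R),(W,L)),(D,T)).
T and D form a cherry on this tree, so they are sister taxa.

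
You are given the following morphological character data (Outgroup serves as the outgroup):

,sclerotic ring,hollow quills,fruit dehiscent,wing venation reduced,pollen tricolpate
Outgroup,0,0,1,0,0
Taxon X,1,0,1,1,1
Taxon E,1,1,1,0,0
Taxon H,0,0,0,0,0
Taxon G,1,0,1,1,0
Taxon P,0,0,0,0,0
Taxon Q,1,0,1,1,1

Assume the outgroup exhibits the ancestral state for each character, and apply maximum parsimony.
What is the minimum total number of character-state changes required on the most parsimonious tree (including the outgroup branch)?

Character polarity is set by the outgroup: the derived state is whichever differs from the outgroup's state, so for fruit dehiscent the derived state is '0', and for the remaining characters it is '1'.
sclerotic ring: derived state '1' in Taxon E, Taxon G, Taxon Q, and Taxon X only — synapomorphy for {Taxon E, Taxon G, Taxon Q, Taxon X}.
hollow quills (derived state '1') is unique to Taxon E (autapomorphy; uninformative for grouping).
fruit dehiscent: derived state '0' in Taxon H and Taxon P only — synapomorphy for {Taxon H, Taxon P}.
Only Taxon G, Taxon Q, and Taxon X show the derived state '1' for wing venation reduced, supporting them as a clade.
pollen tricolpate: derived state '1' in Taxon Q and Taxon X only — synapomorphy for {Taxon Q, Taxon X}.
Most parsimonious ingroup topology: ((((Taxon X,Taxon Q),Taxon G),Taxon E),(Taxon H,Taxon P)).
Changes per character on this tree: sclerotic ring: 1; hollow quills: 1; fruit dehiscent: 1; wing venation reduced: 1; pollen tricolpate: 1.
Total = 5.

5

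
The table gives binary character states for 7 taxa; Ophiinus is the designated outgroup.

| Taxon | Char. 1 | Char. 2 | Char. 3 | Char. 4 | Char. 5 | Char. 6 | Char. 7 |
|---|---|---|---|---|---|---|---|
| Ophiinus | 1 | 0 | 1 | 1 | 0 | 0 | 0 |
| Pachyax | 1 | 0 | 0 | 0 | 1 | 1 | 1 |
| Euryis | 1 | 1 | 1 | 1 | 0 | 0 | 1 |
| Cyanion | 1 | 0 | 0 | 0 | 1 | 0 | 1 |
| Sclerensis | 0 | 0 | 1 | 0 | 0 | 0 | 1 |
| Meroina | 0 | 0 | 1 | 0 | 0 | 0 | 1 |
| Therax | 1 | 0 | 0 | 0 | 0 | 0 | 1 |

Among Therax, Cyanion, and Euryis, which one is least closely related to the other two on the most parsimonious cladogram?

Character polarity is set by the outgroup: the derived state is whichever differs from the outgroup's state, so for Char. 1, Char. 3, Char. 4 the derived state is '0', and for the remaining characters it is '1'.
Char. 1 (derived state '0') is shared by Meroina and Sclerensis — a synapomorphy uniting that clade.
Char. 2: derived state '1' in Euryis only — an autapomorphy, so it tells us nothing about relationships among taxa.
Char. 3 (derived state '0') is shared by Cyanion, Pachyax, and Therax — a synapomorphy uniting that clade.
Char. 4: derived state '0' in Cyanion, Meroina, Pachyax, Sclerensis, and Therax only — synapomorphy for {Cyanion, Meroina, Pachyax, Sclerensis, Therax}.
Char. 5: derived state '1' in Cyanion and Pachyax only — synapomorphy for {Cyanion, Pachyax}.
Char. 6: derived state '1' in Pachyax only — an autapomorphy, so it tells us nothing about relationships among taxa.
All ingroup taxa share the derived state '1' for Char. 7; it defines the ingroup but does not resolve relationships within it.
Most parsimonious ingroup topology: ((((Pachyax,Cyanion),Therax),(Sclerensis,Meroina)),Euryis).
Therax and Cyanion share a more recent common ancestor with each other than either does with Euryis, so Euryis is the least closely related of the three.

Euryis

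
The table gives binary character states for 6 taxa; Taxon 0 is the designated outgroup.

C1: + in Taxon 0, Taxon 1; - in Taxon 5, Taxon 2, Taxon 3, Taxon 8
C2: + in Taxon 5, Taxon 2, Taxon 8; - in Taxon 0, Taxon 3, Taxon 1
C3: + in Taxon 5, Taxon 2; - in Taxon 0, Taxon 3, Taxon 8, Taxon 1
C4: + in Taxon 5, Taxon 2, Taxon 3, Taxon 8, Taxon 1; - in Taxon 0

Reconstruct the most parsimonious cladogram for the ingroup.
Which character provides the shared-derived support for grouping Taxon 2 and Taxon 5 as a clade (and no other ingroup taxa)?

Character polarity is set by the outgroup: the derived state is whichever differs from the outgroup's state, so for C1 the derived state is '-', and for the remaining characters it is '+'.
C1 (derived state '-') is shared by Taxon 2, Taxon 3, Taxon 5, and Taxon 8 — a synapomorphy uniting that clade.
C2: derived state '+' in Taxon 2, Taxon 5, and Taxon 8 only — synapomorphy for {Taxon 2, Taxon 5, Taxon 8}.
C3 (derived state '+') is shared by Taxon 2 and Taxon 5 — a synapomorphy uniting that clade.
All ingroup taxa share the derived state '+' for C4; it defines the ingroup but does not resolve relationships within it.
Most parsimonious ingroup topology: ((((Taxon 5,Taxon 2),Taxon 8),Taxon 3),Taxon 1).
The clade {Taxon 2, Taxon 5} is supported by C3: its derived state '+' occurs in exactly those taxa and in no other taxon (including the outgroup).

C3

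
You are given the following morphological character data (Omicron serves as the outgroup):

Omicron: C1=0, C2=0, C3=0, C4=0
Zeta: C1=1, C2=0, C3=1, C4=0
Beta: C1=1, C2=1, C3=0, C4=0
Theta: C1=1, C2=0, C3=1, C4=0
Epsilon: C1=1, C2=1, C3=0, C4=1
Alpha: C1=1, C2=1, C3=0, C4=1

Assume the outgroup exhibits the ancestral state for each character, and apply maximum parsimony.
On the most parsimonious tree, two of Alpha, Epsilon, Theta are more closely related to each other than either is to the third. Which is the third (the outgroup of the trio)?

The outgroup has state '0' for every character, so '1' is the derived state throughout.
C1 (derived state '1') is shared by all ingroup taxa — unites the whole ingroup.
C2: derived state '1' in Alpha, Beta, and Epsilon only — synapomorphy for {Alpha, Beta, Epsilon}.
C3: derived state '1' in Theta and Zeta only — synapomorphy for {Theta, Zeta}.
C4: derived state '1' in Alpha and Epsilon only — synapomorphy for {Alpha, Epsilon}.
Most parsimonious ingroup topology: ((Zeta,Theta),(Beta,(Epsilon,Alpha))).
Alpha and Epsilon share a more recent common ancestor with each other than either does with Theta, so Theta is the least closely related of the three.

Theta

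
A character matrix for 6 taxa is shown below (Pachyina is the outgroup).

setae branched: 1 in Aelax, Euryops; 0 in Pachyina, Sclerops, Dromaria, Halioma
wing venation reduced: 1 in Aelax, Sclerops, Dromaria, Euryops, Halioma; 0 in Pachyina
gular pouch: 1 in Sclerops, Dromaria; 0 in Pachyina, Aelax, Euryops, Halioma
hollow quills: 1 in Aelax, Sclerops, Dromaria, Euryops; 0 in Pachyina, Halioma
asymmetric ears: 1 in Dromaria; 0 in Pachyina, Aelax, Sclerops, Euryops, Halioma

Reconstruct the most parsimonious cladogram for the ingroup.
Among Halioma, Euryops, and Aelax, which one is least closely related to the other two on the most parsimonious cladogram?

Halioma

The outgroup has state '0' for every character, so '1' is the derived state throughout.
setae branched (derived state '1') is shared by Aelax and Euryops — a synapomorphy uniting that clade.
All ingroup taxa share the derived state '1' for wing venation reduced; it defines the ingroup but does not resolve relationships within it.
gular pouch: derived state '1' in Dromaria and Sclerops only — synapomorphy for {Dromaria, Sclerops}.
hollow quills (derived state '1') is shared by Aelax, Dromaria, Euryops, and Sclerops — a synapomorphy uniting that clade.
asymmetric ears (derived state '1') is unique to Dromaria (autapomorphy; uninformative for grouping).
Most parsimonious ingroup topology: (((Euryops,Aelax),(Dromaria,Sclerops)),Halioma).
Euryops and Aelax share a more recent common ancestor with each other than either does with Halioma, so Halioma is the least closely related of the three.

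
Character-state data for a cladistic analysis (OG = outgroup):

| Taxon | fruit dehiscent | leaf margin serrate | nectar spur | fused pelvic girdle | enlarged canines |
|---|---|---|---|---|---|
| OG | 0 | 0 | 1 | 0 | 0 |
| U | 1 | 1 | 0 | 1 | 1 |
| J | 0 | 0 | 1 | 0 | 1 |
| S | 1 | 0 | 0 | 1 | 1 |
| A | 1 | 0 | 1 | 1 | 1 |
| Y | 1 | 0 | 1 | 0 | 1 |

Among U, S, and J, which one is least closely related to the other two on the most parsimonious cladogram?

J

Character polarity is set by the outgroup: the derived state is whichever differs from the outgroup's state, so for nectar spur the derived state is '0', and for the remaining characters it is '1'.
fruit dehiscent: derived state '1' in A, S, U, and Y only — synapomorphy for {A, S, U, Y}.
leaf margin serrate: derived state '1' in U only — an autapomorphy, so it tells us nothing about relationships among taxa.
nectar spur: derived state '0' in S and U only — synapomorphy for {S, U}.
fused pelvic girdle (derived state '1') is shared by A, S, and U — a synapomorphy uniting that clade.
All ingroup taxa share the derived state '1' for enlarged canines; it defines the ingroup but does not resolve relationships within it.
Most parsimonious ingroup topology: ((((U,S),A),Y),J).
U and S share a more recent common ancestor with each other than either does with J, so J is the least closely related of the three.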